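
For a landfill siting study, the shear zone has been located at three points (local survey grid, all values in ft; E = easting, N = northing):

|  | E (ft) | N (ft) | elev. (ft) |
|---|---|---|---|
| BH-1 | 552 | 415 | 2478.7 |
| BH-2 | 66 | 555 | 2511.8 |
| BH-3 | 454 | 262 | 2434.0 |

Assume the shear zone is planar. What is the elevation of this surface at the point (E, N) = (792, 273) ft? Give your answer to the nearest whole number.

Two edge vectors: BH-1→BH-2 = (-486, 140, 33.1), BH-1→BH-3 = (-98, -153, -44.7).
Normal n = (BH-1→BH-2) × (BH-1→BH-3) = (-1193.7, -24968, 88078).
So ∂z/∂E = −n_x/n_z = 0.01355 and ∂z/∂N = −n_y/n_z = 0.28348.
Intercept c from BH-1: 2478.7 − 7.48 − 117.64 = 2353.58.
At (792, 273): z = 10.7 + 77.4 + 2353.58 = 2441.7 ft.

2442 ft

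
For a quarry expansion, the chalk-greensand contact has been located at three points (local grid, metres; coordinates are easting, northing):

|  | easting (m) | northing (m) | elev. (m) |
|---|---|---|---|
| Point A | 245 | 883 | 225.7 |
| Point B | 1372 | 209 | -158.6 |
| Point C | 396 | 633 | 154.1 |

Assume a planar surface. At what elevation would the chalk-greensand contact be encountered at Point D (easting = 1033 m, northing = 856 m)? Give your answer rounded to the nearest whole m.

Two edge vectors: Point A→Point B = (1127, -674, -384.3), Point A→Point C = (151, -250, -71.6).
Normal n = (Point A→Point B) × (Point A→Point C) = (-47816.6, 22663.9, -179976).
So ∂z/∂easting = −n_x/n_z = −0.26568 and ∂z/∂northing = −n_y/n_z = 0.12593.
Intercept c from Point A: 225.7 + 65.09 − 111.19 = 179.60.
At (1033, 856): z = −274.5 + 107.8 + 179.60 = 12.9 m.

13 m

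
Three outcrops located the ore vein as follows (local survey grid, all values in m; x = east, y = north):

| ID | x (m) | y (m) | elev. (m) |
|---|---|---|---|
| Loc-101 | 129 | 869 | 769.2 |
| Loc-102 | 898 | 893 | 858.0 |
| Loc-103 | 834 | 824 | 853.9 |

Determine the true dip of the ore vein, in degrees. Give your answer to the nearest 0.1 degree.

Two edge vectors: Loc-101→Loc-102 = (769, 24, 88.8), Loc-101→Loc-103 = (705, -45, 84.7).
Normal n = (Loc-101→Loc-102) × (Loc-101→Loc-103) = (6028.8, -2530.3, -51525).
So ∂z/∂x = −n_x/n_z = 0.11701 and ∂z/∂y = −n_y/n_z = −0.04911.
Gradient magnitude |∇z| = √(a² + b²) = √(0.01369 + 0.00241) = 0.12689.
True dip = arctan(0.12689) = 7.2°, dipping toward WNW (azimuth ≈ 293°).

7.2°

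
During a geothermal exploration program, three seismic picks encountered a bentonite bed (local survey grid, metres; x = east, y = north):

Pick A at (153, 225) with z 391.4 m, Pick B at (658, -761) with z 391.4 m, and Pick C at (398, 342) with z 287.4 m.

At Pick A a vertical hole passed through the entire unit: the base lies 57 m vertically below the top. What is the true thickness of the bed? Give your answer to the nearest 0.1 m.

53.2 m

Let the plane be z = a·x + b·y + c.
Pick B−Pick A: 505a − 986b = 0;  Pick C−Pick A: 245a + 117b = −104.
Solving gives a = −0.34107, b = −0.17469.
|∇z| = √(a²+b²) = 0.38320, so dip δ = arctan(0.38320) = 20.97°.
True thickness = vertical thickness × cos δ = 57 × cos 20.97° = 53.2 m.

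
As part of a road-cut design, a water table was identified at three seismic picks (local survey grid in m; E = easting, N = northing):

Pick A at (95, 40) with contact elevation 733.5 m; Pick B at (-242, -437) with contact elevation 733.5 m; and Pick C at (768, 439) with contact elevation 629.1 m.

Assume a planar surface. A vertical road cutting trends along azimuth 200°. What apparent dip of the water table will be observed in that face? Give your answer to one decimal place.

Let the plane be z = a·E + b·N + c.
Pick B−Pick A: −337a − 477b = 0;  Pick C−Pick A: 673a + 399b = −104.4.
Solving gives a = −0.26693, b = 0.18859.
Unit vector along 200° is (sin 200°, cos 200°) = (-0.3420, -0.9397).
Slope in that direction = a·(-0.3420) + b·(-0.9397) = −0.08592.
Apparent dip = arctan|0.08592| = 4.9° (true dip is 18.1°, so apparent ≤ true as expected).

4.9°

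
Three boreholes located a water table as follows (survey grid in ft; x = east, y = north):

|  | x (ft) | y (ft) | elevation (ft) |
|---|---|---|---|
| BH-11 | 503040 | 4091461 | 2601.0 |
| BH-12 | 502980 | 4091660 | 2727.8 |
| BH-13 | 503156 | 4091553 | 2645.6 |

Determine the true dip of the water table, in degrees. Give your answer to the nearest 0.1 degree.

Let the plane be z = a·x + b·y + c.
BH-12−BH-11: −60a + 199b = 126.8;  BH-13−BH-11: 116a + 92b = 44.6.
Solving gives a = −0.09755, b = 0.60778.
Gradient magnitude |∇z| = √(a² + b²) = √(0.00952 + 0.36939) = 0.61555.
True dip = arctan(0.61555) = 31.6°, dipping toward S (azimuth ≈ 171°).

31.6°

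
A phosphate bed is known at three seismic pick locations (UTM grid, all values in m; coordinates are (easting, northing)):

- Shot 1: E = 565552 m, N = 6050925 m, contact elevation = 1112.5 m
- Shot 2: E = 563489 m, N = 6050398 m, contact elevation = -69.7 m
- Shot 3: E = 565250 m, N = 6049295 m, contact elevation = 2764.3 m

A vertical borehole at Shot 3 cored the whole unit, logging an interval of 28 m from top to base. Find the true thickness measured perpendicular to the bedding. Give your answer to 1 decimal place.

Two edge vectors: Shot 1→Shot 2 = (-2063, -527, -1182.2), Shot 1→Shot 3 = (-302, -1630, 1651.8).
Normal n = (Shot 1→Shot 2) × (Shot 1→Shot 3) = (-2797484.6, 3764687.8, 3203536).
So ∂z/∂E = −n_x/n_z = 0.87325 and ∂z/∂N = −n_y/n_z = −1.17517.
|∇z| = √(a²+b²) = 1.46410, so dip δ = arctan(1.46410) = 55.67°.
True thickness = vertical thickness × cos δ = 28 × cos 55.67° = 15.8 m.

15.8 m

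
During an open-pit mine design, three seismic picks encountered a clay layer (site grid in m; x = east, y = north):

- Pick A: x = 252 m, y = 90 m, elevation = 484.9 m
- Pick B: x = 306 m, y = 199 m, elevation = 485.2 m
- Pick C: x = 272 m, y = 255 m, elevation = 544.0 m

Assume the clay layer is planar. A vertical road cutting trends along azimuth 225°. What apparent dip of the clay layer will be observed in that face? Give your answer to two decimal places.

18.62°

Let the plane be z = a·x + b·y + c.
Pick B−Pick A: 54a + 109b = 0.3;  Pick C−Pick A: 20a + 165b = 59.1.
Solving gives a = −0.94984, b = 0.47331.
Unit vector along 225° is (sin 225°, cos 225°) = (-0.7071, -0.7071).
Slope in that direction = a·(-0.7071) + b·(-0.7071) = 0.33695.
Apparent dip = arctan|0.33695| = 18.62° (true dip is 46.7°, so apparent ≤ true as expected).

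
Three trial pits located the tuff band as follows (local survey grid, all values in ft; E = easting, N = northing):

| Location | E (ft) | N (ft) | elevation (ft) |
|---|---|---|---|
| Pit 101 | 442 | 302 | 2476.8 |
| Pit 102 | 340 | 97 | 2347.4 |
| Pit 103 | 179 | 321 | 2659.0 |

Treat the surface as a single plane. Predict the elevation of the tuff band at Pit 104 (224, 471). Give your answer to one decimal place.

Let the plane be z = a·E + b·N + c.
Pit 102−Pit 101: −102a − 205b = −129.4;  Pit 103−Pit 101: −263a + 19b = 182.2.
Solving gives a = −0.62472, b = 0.94206.
Then c = 2476.8 − a·442 − b·302 = 2468.42.
At (224, 471): z = −139.9 + 443.7 + 2468.42 = 2772.2 ft.

2772.2 ft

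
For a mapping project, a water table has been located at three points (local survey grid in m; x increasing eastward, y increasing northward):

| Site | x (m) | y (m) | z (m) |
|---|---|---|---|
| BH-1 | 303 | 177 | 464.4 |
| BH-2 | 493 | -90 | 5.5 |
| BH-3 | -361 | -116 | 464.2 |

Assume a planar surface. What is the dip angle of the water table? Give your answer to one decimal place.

55.0°

Two edge vectors: BH-1→BH-2 = (190, -267, -458.9), BH-1→BH-3 = (-664, -293, -0.2).
Normal n = (BH-1→BH-2) × (BH-1→BH-3) = (-134404.3, 304747.6, -232958).
So ∂z/∂x = −n_x/n_z = −0.57695 and ∂z/∂y = −n_y/n_z = 1.30817.
Gradient magnitude |∇z| = √(a² + b²) = √(0.33287 + 1.71130) = 1.42974.
True dip = arctan(1.42974) = 55.0°, dipping toward SSE (azimuth ≈ 156°).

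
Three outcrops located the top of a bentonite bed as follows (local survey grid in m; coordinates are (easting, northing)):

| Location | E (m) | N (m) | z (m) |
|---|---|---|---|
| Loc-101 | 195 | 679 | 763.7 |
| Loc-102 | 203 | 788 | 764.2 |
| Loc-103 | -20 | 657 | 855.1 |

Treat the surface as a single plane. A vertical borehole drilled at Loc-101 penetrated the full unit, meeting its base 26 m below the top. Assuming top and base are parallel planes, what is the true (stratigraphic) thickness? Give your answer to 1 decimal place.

23.9 m

Two edge vectors: Loc-101→Loc-102 = (8, 109, 0.5), Loc-101→Loc-103 = (-215, -22, 91.4).
Normal n = (Loc-101→Loc-102) × (Loc-101→Loc-103) = (9973.6, -838.7, 23259).
So ∂z/∂E = −n_x/n_z = −0.42881 and ∂z/∂N = −n_y/n_z = 0.03606.
|∇z| = √(a²+b²) = 0.43032, so dip δ = arctan(0.43032) = 23.28°.
True thickness = vertical thickness × cos δ = 26 × cos 23.28° = 23.9 m.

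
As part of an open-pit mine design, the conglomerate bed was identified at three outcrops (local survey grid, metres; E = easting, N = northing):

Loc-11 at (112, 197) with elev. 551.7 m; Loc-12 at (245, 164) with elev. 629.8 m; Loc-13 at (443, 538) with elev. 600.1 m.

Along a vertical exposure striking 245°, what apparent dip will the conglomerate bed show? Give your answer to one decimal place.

Two edge vectors: Loc-11→Loc-12 = (133, -33, 78.1), Loc-11→Loc-13 = (331, 341, 48.4).
Normal n = (Loc-11→Loc-12) × (Loc-11→Loc-13) = (-28229.3, 19413.9, 56276).
So ∂z/∂E = −n_x/n_z = 0.50162 and ∂z/∂N = −n_y/n_z = −0.34498.
Unit vector along 245° is (sin 245°, cos 245°) = (-0.9063, -0.4226).
Slope in that direction = a·(-0.9063) + b·(-0.4226) = −0.30883.
Apparent dip = arctan|0.30883| = 17.2° (true dip is 31.3°, so apparent ≤ true as expected).

17.2°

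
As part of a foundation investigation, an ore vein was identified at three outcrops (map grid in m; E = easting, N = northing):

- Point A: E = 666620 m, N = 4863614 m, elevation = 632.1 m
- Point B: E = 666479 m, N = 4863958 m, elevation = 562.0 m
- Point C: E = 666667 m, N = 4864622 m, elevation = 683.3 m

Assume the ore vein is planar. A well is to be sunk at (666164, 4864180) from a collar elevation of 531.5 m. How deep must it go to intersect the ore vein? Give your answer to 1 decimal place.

Let the plane be z = a·E + b·N + c.
Point B−Point A: −141a + 344b = −70.1;  Point C−Point A: 47a + 1008b = 51.2.
Solving gives a = 0.557648961, b = 0.024792162.
Then c = 632.1 − a·666620 − b·4863614 = −491687.35.
At (666164, 4864180): z_contact = 371485.66 + 120593.54 − 491687.35 = 391.84 m.
Depth below ground = 531.5 − 391.84 = 139.7 m.

139.7 m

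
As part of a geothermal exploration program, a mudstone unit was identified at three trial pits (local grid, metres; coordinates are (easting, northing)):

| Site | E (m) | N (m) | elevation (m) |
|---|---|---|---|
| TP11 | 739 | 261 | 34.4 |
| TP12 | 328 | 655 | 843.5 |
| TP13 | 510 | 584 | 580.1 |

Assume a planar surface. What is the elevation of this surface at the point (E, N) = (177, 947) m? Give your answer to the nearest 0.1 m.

Two edge vectors: TP11→TP12 = (-411, 394, 809.1), TP11→TP13 = (-229, 323, 545.7).
Normal n = (TP11→TP12) × (TP11→TP13) = (-46333.5, 38998.8, -42527).
So ∂z/∂E = −n_x/n_z = −1.08951 and ∂z/∂N = −n_y/n_z = 0.91704.
Intercept c from TP11: 34.4 + 805.15 − 239.35 = 600.20.
At (177, 947): z = −192.8 + 868.4 + 600.20 = 1275.8 m.

1275.8 m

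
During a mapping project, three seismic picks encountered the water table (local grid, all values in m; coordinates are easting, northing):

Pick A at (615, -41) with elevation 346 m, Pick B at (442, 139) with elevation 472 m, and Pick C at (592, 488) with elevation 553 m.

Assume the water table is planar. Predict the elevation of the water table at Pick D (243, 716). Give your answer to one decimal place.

Two edge vectors: Pick A→Pick B = (-173, 180, 126), Pick A→Pick C = (-23, 529, 207).
Normal n = (Pick A→Pick B) × (Pick A→Pick C) = (-29394, 32913, -87377).
So ∂z/∂easting = −n_x/n_z = −0.33640 and ∂z/∂northing = −n_y/n_z = 0.37668.
Intercept c from Pick A: 346 + 206.89 + 15.44 = 568.33.
At (243, 716): z = −81.7 + 269.7 + 568.33 = 756.3 m.

756.3 m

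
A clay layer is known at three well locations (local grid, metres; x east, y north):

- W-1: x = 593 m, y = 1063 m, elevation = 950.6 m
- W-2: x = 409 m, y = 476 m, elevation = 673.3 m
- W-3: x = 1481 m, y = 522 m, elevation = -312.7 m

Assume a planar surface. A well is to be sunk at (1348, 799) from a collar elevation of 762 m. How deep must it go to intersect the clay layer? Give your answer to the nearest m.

Let the plane be z = a·x + b·y + c.
W-2−W-1: −184a − 587b = −277.3;  W-3−W-1: 888a − 541b = −1263.3.
Solving gives a = −0.95286, b = 0.77109.
Then c = 950.6 − a·593 − b·1063 = 695.98.
At (1348, 799): z_contact = −1284.5 + 616.1 + 695.98 = 27.6 m.
Depth below ground = 762 − 27.6 = 734 m.

734 m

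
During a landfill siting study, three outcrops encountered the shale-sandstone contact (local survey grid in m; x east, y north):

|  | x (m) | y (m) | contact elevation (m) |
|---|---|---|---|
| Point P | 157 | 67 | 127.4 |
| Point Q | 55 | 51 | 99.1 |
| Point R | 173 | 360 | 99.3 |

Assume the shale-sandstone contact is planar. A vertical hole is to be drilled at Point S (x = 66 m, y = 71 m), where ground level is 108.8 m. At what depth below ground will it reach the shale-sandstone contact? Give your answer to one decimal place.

8.7 m

Let the plane be z = a·x + b·y + c.
Point Q−Point P: −102a − 16b = −28.3;  Point R−Point P: 16a + 293b = −28.1.
Solving gives a = 0.29502, b = −0.11201.
Then c = 127.4 − a·157 − b·67 = 88.59.
At (66, 71): z_contact = 19.47 − 7.95 + 88.59 = 100.10 m.
Depth below ground = 108.8 − 100.10 = 8.7 m.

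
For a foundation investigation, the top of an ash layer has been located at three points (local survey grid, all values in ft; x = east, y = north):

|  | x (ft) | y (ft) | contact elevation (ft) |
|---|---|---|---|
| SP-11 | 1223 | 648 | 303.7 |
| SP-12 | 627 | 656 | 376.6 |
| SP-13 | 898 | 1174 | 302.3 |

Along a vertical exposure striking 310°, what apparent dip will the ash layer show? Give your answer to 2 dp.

Let the plane be z = a·x + b·y + c.
SP-12−SP-11: −596a + 8b = 72.9;  SP-13−SP-11: −325a + 526b = −1.4.
Solving gives a = −0.12337, b = −0.07889.
Unit vector along 310° is (sin 310°, cos 310°) = (-0.7660, 0.6428).
Slope in that direction = a·(-0.7660) + b·(0.6428) = 0.04380.
Apparent dip = arctan|0.04380| = 2.51° (true dip is 8.3°, so apparent ≤ true as expected).

2.51°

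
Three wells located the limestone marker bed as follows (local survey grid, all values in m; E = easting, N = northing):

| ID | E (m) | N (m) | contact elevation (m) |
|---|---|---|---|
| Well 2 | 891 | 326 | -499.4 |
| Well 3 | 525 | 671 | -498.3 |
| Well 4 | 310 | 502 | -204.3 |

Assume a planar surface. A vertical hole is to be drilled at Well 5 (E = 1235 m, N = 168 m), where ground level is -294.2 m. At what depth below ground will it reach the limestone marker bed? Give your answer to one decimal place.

Two edge vectors: Well 2→Well 3 = (-366, 345, 1.1), Well 2→Well 4 = (-581, 176, 295.1).
Normal n = (Well 2→Well 3) × (Well 2→Well 4) = (101615.9, 107367.5, 136029).
So ∂z/∂E = −n_x/n_z = −0.747016 and ∂z/∂N = −n_y/n_z = −0.789299.
Intercept c from Well 2: -499.4 + 665.59 + 257.31 = 423.50.
At (1235, 168): z_contact = −922.57 − 132.60 + 423.50 = -631.66 m.
Depth below ground = -294.2 − (-631.66) = 337.5 m.

337.5 m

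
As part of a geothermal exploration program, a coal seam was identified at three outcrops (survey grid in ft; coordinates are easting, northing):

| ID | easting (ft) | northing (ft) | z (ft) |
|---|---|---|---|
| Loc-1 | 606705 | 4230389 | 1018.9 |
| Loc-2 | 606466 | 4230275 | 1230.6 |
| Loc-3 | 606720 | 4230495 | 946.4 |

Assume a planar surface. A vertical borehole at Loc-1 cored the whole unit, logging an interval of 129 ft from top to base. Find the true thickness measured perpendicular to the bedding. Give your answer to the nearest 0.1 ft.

Let the plane be z = a·easting + b·northing + c.
Loc-2−Loc-1: −239a − 114b = 211.7;  Loc-3−Loc-1: 15a + 106b = −72.5.
Solving gives a = −0.60003, b = −0.59905.
|∇z| = √(a²+b²) = 0.84788, so dip δ = arctan(0.84788) = 40.29°.
True thickness = vertical thickness × cos δ = 129 × cos 40.29° = 98.4 ft.

98.4 ft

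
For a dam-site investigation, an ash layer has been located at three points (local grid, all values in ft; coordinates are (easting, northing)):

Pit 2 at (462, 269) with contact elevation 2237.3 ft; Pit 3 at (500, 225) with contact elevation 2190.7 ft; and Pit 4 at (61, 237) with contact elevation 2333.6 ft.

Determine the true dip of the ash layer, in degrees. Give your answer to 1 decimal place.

Let the plane be z = a·E + b·N + c.
Pit 3−Pit 2: 38a − 44b = −46.6;  Pit 4−Pit 2: −401a − 32b = 96.3.
Solving gives a = −0.30373, b = 0.79678.
Gradient magnitude |∇z| = √(a² + b²) = √(0.09225 + 0.63485) = 0.85271.
True dip = arctan(0.85271) = 40.5°, dipping toward SSE (azimuth ≈ 159°).

40.5°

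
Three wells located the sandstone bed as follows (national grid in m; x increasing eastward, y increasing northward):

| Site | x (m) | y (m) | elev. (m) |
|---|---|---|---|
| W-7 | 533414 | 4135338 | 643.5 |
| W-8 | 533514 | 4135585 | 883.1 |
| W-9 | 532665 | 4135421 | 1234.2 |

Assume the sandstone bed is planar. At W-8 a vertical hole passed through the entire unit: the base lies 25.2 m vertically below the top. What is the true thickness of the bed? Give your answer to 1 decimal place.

14.7 m

Let the plane be z = a·x + b·y + c.
W-8−W-7: 100a + 247b = 239.6;  W-9−W-7: −749a + 83b = 590.7.
Solving gives a = −0.65191, b = 1.23397.
|∇z| = √(a²+b²) = 1.39559, so dip δ = arctan(1.39559) = 54.38°.
True thickness = vertical thickness × cos δ = 25.2 × cos 54.38° = 14.7 m.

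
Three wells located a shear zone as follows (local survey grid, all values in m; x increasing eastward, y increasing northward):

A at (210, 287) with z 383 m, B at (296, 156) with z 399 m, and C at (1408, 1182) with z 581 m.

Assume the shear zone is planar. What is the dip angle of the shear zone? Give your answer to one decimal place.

Let the plane be z = a·x + b·y + c.
B−A: 86a − 131b = 16;  C−A: 1198a + 895b = 198.
Solving gives a = 0.17211, b = −0.00915.
Gradient magnitude |∇z| = √(a² + b²) = √(0.02962 + 0.00008) = 0.17235.
True dip = arctan(0.17235) = 9.8°, dipping toward W (azimuth ≈ 273°).

9.8°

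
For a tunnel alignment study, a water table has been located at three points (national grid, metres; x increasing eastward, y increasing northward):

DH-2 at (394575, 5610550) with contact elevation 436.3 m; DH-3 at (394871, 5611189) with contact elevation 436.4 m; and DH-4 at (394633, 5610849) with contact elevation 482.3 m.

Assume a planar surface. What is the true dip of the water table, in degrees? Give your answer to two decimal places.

Let the plane be z = a·x + b·y + c.
DH-3−DH-2: 296a + 639b = 0.1;  DH-4−DH-2: 58a + 299b = 46.
Solving gives a = −0.57082, b = 0.26457.
Gradient magnitude |∇z| = √(a² + b²) = √(0.32583 + 0.07000) = 0.62915.
True dip = arctan(0.62915) = 32.18°, dipping toward ESE (azimuth ≈ 115°).

32.18°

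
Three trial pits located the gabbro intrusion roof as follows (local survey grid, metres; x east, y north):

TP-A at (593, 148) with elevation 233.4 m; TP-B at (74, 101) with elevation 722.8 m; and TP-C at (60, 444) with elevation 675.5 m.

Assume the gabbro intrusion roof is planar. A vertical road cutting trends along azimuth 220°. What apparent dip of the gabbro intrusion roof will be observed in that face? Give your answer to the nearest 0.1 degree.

Two edge vectors: TP-A→TP-B = (-519, -47, 489.4), TP-A→TP-C = (-533, 296, 442.1).
Normal n = (TP-A→TP-B) × (TP-A→TP-C) = (-165641.1, -31400.3, -178675).
So ∂z/∂x = −n_x/n_z = −0.92705 and ∂z/∂y = −n_y/n_z = −0.17574.
Unit vector along 220° is (sin 220°, cos 220°) = (-0.6428, -0.7660).
Slope in that direction = a·(-0.6428) + b·(-0.7660) = 0.73052.
Apparent dip = arctan|0.73052| = 36.1° (true dip is 43.3°, so apparent ≤ true as expected).

36.1°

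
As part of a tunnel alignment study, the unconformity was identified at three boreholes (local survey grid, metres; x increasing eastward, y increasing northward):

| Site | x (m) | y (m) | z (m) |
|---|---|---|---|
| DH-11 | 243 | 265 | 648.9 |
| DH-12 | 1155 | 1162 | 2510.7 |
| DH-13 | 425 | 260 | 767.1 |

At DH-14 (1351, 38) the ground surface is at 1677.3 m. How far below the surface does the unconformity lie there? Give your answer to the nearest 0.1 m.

579.4 m

Let the plane be z = a·x + b·y + c.
DH-12−DH-11: 912a + 897b = 1861.8;  DH-13−DH-11: 182a − 5b = 118.2.
Solving gives a = 0.687275, b = 1.376817.
Then c = 648.9 − a·243 − b·265 = 117.04.
At (1351, 38): z_contact = 928.51 + 52.32 + 117.04 = 1097.86 m.
Depth below ground = 1677.3 − 1097.86 = 579.4 m.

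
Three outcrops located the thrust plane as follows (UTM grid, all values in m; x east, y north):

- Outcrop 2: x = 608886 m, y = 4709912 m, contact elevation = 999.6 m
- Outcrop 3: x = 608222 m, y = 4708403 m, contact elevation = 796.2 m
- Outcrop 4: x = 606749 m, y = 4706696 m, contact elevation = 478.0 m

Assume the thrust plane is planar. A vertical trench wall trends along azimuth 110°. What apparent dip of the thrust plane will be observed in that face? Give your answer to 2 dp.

Let the plane be z = a·x + b·y + c.
Outcrop 3−Outcrop 2: −664a − 1509b = −203.4;  Outcrop 4−Outcrop 2: −2137a − 3216b = −521.6.
Solving gives a = 0.12206, b = 0.08108.
Unit vector along 110° is (sin 110°, cos 110°) = (0.9397, -0.3420).
Slope in that direction = a·(0.9397) + b·(-0.3420) = 0.08697.
Apparent dip = arctan|0.08697| = 4.97° (true dip is 8.3°, so apparent ≤ true as expected).

4.97°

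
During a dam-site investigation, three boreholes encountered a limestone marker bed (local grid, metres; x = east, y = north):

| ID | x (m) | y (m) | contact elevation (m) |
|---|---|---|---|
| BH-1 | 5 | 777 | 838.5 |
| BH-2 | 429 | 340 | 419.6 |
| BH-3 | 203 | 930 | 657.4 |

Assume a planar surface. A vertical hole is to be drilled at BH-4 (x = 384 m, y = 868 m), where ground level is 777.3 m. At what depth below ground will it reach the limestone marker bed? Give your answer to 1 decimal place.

Let the plane be z = a·x + b·y + c.
BH-2−BH-1: 424a − 437b = −418.9;  BH-3−BH-1: 198a + 153b = −181.1.
Solving gives a = −0.94607, b = 0.04066.
Then c = 838.5 − a·5 − b·777 = 811.64.
At (384, 868): z_contact = −363.29 + 35.29 + 811.64 = 483.64 m.
Depth below ground = 777.3 − 483.64 = 293.7 m.

293.7 m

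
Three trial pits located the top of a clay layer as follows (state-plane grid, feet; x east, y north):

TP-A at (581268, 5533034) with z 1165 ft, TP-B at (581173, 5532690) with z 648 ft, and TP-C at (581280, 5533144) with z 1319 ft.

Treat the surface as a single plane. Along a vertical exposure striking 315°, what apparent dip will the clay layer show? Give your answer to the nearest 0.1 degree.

Two edge vectors: TP-A→TP-B = (-95, -344, -517), TP-A→TP-C = (12, 110, 154).
Normal n = (TP-A→TP-B) × (TP-A→TP-C) = (3894, 8426, -6322).
So ∂z/∂x = −n_x/n_z = 0.61594 and ∂z/∂y = −n_y/n_z = 1.33281.
Unit vector along 315° is (sin 315°, cos 315°) = (-0.7071, 0.7071).
Slope in that direction = a·(-0.7071) + b·(0.7071) = 0.50690.
Apparent dip = arctan|0.50690| = 26.9° (true dip is 55.7°, so apparent ≤ true as expected).

26.9°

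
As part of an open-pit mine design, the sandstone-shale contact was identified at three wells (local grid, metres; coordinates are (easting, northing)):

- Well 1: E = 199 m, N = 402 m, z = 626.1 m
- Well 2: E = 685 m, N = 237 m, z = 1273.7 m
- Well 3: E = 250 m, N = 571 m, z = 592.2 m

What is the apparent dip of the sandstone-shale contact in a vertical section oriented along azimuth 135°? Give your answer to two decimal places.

50.14°

Let the plane be z = a·E + b·N + c.
Well 2−Well 1: 486a − 165b = 647.6;  Well 3−Well 1: 51a + 169b = −33.9.
Solving gives a = 1.14690, b = −0.54670.
Unit vector along 135° is (sin 135°, cos 135°) = (0.7071, -0.7071).
Slope in that direction = a·(0.7071) + b·(-0.7071) = 1.19756.
Apparent dip = arctan|1.19756| = 50.14° (true dip is 51.8°, so apparent ≤ true as expected).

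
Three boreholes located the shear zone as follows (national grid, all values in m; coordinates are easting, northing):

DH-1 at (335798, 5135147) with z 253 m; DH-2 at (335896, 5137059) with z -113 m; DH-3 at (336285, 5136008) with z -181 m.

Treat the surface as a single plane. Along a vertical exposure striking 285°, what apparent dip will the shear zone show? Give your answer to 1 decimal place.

Let the plane be z = a·easting + b·northing + c.
DH-2−DH-1: 98a + 1912b = −366;  DH-3−DH-1: 487a + 861b = −434.
Solving gives a = −0.60782, b = −0.16027.
Unit vector along 285° is (sin 285°, cos 285°) = (-0.9659, 0.2588).
Slope in that direction = a·(-0.9659) + b·(0.2588) = 0.54563.
Apparent dip = arctan|0.54563| = 28.6° (true dip is 32.2°, so apparent ≤ true as expected).

28.6°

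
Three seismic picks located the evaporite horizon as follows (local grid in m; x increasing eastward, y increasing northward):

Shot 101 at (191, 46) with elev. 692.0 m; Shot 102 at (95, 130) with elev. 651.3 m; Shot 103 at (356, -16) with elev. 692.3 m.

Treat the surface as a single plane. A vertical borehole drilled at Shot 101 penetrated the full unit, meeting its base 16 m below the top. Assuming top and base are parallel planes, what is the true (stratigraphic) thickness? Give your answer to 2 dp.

11.88 m

Two edge vectors: Shot 101→Shot 102 = (-96, 84, -40.7), Shot 101→Shot 103 = (165, -62, 0.3).
Normal n = (Shot 101→Shot 102) × (Shot 101→Shot 103) = (-2498.2, -6686.7, -7908).
So ∂z/∂x = −n_x/n_z = −0.31591 and ∂z/∂y = −n_y/n_z = −0.84556.
|∇z| = √(a²+b²) = 0.90265, so dip δ = arctan(0.90265) = 42.07°.
True thickness = vertical thickness × cos δ = 16 × cos 42.07° = 11.88 m.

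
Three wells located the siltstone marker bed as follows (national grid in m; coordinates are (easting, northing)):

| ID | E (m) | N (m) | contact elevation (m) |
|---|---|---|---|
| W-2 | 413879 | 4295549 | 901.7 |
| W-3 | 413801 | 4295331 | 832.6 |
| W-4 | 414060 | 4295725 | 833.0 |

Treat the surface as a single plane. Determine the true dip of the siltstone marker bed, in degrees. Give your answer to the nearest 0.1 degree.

Let the plane be z = a·E + b·N + c.
W-3−W-2: −78a − 218b = −69.1;  W-4−W-2: 181a + 176b = −68.7.
Solving gives a = −1.05473, b = 0.69435.
Gradient magnitude |∇z| = √(a² + b²) = √(1.11246 + 0.48213) = 1.26277.
True dip = arctan(1.26277) = 51.6°, dipping toward ESE (azimuth ≈ 123°).

51.6°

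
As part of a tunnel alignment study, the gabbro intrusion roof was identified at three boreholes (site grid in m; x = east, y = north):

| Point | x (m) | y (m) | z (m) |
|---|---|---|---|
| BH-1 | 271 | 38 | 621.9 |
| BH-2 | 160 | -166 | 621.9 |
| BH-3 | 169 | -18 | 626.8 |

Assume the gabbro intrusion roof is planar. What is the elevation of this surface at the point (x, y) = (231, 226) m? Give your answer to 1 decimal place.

Two edge vectors: BH-1→BH-2 = (-111, -204, 0), BH-1→BH-3 = (-102, -56, 4.9).
Normal n = (BH-1→BH-2) × (BH-1→BH-3) = (-999.6, 543.9, -14592).
So ∂z/∂x = −n_x/n_z = −0.06850 and ∂z/∂y = −n_y/n_z = 0.03727.
Intercept c from BH-1: 621.9 + 18.56 − 1.42 = 639.05.
At (231, 226): z = −15.8 + 8.4 + 639.05 = 631.6 m.

631.6 m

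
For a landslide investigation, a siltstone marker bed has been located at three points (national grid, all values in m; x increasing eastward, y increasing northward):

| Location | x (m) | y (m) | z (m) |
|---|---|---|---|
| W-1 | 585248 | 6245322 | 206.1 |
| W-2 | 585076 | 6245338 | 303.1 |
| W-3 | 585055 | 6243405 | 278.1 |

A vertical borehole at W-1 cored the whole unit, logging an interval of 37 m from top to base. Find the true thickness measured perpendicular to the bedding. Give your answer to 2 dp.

Two edge vectors: W-1→W-2 = (-172, 16, 97), W-1→W-3 = (-193, -1917, 72).
Normal n = (W-1→W-2) × (W-1→W-3) = (187101, -6337, 332812).
So ∂z/∂x = −n_x/n_z = −0.56218 and ∂z/∂y = −n_y/n_z = 0.01904.
|∇z| = √(a²+b²) = 0.56250, so dip δ = arctan(0.56250) = 29.36°.
True thickness = vertical thickness × cos δ = 37 × cos 29.36° = 32.25 m.

32.25 m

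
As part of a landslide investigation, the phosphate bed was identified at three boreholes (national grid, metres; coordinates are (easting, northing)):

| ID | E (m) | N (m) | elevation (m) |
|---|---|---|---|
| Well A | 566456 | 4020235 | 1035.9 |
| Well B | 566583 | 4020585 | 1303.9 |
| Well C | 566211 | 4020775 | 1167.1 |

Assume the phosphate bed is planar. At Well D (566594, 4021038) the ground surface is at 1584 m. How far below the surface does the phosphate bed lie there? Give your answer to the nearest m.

31 m

Let the plane be z = a·E + b·N + c.
Well B−Well A: 127a + 350b = 268;  Well C−Well A: −245a + 540b = 131.2.
Solving gives a = 0.64018661, b = 0.53341800.
Then c = 1035.9 − a·566456 − b·4020235 = −2506067.36.
At (566594, 4021038): z_contact = 362725.9 + 2144894.0 − 2506067.36 = 1552.6 m.
Depth below ground = 1584 − 1552.6 = 31 m.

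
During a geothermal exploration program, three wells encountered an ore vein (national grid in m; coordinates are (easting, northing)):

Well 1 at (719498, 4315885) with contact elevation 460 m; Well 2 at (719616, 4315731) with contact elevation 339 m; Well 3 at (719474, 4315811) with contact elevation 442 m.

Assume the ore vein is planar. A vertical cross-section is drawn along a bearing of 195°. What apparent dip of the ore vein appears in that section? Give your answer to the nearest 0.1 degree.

14.7°

Let the plane be z = a·E + b·N + c.
Well 2−Well 1: 118a − 154b = −121;  Well 3−Well 1: −24a − 74b = −18.
Solving gives a = −0.49743, b = 0.40457.
Unit vector along 195° is (sin 195°, cos 195°) = (-0.2588, -0.9659).
Slope in that direction = a·(-0.2588) + b·(-0.9659) = −0.26204.
Apparent dip = arctan|0.26204| = 14.7° (true dip is 32.7°, so apparent ≤ true as expected).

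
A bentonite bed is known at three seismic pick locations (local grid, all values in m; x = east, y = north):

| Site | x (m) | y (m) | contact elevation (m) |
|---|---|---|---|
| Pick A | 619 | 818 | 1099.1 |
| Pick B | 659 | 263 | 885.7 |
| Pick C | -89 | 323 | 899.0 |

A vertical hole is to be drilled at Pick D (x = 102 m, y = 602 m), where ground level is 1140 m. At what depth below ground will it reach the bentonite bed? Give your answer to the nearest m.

Two edge vectors: Pick A→Pick B = (40, -555, -213.4), Pick A→Pick C = (-708, -495, -200.1).
Normal n = (Pick A→Pick B) × (Pick A→Pick C) = (5422.5, 159091.2, -412740).
So ∂z/∂x = −n_x/n_z = 0.01314 and ∂z/∂y = −n_y/n_z = 0.38545.
Intercept c from Pick A: 1099.1 − 8.13 − 315.30 = 775.67.
At (102, 602): z_contact = 1.3 + 232.0 + 775.67 = 1009.1 m.
Depth below ground = 1140 − 1009.1 = 131 m.

131 m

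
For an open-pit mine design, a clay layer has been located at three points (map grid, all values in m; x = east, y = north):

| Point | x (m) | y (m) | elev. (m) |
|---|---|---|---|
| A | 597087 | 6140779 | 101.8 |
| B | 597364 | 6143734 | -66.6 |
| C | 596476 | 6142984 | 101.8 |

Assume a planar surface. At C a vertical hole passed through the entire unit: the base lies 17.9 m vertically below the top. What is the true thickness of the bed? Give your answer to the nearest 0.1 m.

Two edge vectors: A→B = (277, 2955, -168.4), A→C = (-611, 2205, 0).
Normal n = (A→B) × (A→C) = (371322, 102892.4, 2416290).
So ∂z/∂x = −n_x/n_z = −0.15367 and ∂z/∂y = −n_y/n_z = −0.04258.
|∇z| = √(a²+b²) = 0.15947, so dip δ = arctan(0.15947) = 9.06°.
True thickness = vertical thickness × cos δ = 17.9 × cos 9.06° = 17.7 m.

17.7 m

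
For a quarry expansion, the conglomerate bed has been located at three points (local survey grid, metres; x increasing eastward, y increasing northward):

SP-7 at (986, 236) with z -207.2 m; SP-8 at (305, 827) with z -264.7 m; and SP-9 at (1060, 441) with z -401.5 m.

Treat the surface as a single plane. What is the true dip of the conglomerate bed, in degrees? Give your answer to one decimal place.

43.0°

Let the plane be z = a·x + b·y + c.
SP-8−SP-7: −681a + 591b = −57.5;  SP-9−SP-7: 74a + 205b = −194.3.
Solving gives a = −0.56204, b = −0.74492.
Gradient magnitude |∇z| = √(a² + b²) = √(0.31589 + 0.55491) = 0.93317.
True dip = arctan(0.93317) = 43.0°, dipping toward NE (azimuth ≈ 037°).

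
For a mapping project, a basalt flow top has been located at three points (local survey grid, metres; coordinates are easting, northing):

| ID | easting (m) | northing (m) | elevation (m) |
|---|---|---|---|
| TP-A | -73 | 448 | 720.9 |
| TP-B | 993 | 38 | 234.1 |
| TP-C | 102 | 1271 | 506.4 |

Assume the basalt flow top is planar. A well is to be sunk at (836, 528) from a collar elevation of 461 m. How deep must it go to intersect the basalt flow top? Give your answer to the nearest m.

220 m

Let the plane be z = a·easting + b·northing + c.
TP-B−TP-A: 1066a − 410b = −486.8;  TP-C−TP-A: 175a + 823b = −214.5.
Solving gives a = −0.51480, b = −0.15117.
Then c = 720.9 − a·-73 − b·448 = 751.04.
At (836, 528): z_contact = −430.4 − 79.8 + 751.04 = 240.9 m.
Depth below ground = 461 − 240.9 = 220 m.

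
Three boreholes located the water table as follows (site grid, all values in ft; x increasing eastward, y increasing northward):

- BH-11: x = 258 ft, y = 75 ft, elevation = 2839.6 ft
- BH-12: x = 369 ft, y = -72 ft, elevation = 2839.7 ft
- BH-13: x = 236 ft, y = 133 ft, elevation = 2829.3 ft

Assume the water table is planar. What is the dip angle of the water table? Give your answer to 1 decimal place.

Let the plane be z = a·x + b·y + c.
BH-12−BH-11: 111a − 147b = 0.1;  BH-13−BH-11: −22a + 58b = −10.3.
Solving gives a = −0.47076, b = −0.35615.
Gradient magnitude |∇z| = √(a² + b²) = √(0.22161 + 0.12684) = 0.59030.
True dip = arctan(0.59030) = 30.6°, dipping toward NE (azimuth ≈ 053°).

30.6°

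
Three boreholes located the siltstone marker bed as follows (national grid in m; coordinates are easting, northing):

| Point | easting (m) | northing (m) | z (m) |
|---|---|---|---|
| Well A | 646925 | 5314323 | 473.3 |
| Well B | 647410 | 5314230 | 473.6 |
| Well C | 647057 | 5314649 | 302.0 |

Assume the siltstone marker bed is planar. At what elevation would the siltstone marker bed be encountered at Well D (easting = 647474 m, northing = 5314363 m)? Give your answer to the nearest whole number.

403 m

Two edge vectors: Well A→Well B = (485, -93, 0.3), Well A→Well C = (132, 326, -171.3).
Normal n = (Well A→Well B) × (Well A→Well C) = (15833.1, 83120.1, 170386).
So ∂z/∂easting = −n_x/n_z = −0.09292489 and ∂z/∂northing = −n_y/n_z = −0.48783409.
Intercept c from Well A: 473.3 + 60115.43 + 2592507.95 = 2653096.68.
At (647474, 5314363): z = −60166.4 − 2592527.5 + 2653096.68 = 402.8 m.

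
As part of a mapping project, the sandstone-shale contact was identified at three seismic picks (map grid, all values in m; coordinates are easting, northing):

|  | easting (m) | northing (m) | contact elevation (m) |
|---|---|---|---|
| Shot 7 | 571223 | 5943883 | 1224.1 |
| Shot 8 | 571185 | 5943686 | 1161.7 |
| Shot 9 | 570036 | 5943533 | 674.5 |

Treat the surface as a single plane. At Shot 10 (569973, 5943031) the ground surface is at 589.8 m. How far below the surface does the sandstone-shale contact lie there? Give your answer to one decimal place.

Let the plane be z = a·easting + b·northing + c.
Shot 8−Shot 7: −38a − 197b = −62.4;  Shot 9−Shot 7: −1187a − 350b = −549.6.
Solving gives a = 0.391908914, b = 0.241154626.
Then c = 1224.1 − a·571223 − b·5943883 = −1656038.17.
At (569973, 5943031): z_contact = 223377.50 + 1433189.42 − 1656038.17 = 528.75 m.
Depth below ground = 589.8 − 528.75 = 61.0 m.

61.0 m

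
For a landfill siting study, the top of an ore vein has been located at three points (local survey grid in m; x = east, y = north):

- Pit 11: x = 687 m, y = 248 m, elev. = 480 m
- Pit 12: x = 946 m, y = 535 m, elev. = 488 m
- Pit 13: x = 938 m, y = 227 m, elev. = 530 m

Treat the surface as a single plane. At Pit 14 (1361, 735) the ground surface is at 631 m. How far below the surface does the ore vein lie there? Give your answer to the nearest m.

Two edge vectors: Pit 11→Pit 12 = (259, 287, 8), Pit 11→Pit 13 = (251, -21, 50).
Normal n = (Pit 11→Pit 12) × (Pit 11→Pit 13) = (14518, -10942, -77476).
So ∂z/∂x = −n_x/n_z = 0.18739 and ∂z/∂y = −n_y/n_z = −0.14123.
Intercept c from Pit 11: 480 − 128.73 + 35.03 = 386.29.
At (1361, 735): z_contact = 255.0 − 103.8 + 386.29 = 537.5 m.
Depth below ground = 631 − 537.5 = 93 m.

93 m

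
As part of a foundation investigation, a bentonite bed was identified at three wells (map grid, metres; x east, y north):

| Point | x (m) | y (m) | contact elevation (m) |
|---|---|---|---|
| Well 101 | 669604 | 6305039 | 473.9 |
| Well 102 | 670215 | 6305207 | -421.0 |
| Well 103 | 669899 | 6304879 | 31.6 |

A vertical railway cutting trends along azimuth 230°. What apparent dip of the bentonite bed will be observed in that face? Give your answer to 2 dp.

Let the plane be z = a·x + b·y + c.
Well 102−Well 101: 611a + 168b = −894.9;  Well 103−Well 101: 295a − 160b = −442.3.
Solving gives a = −1.47631, b = 0.04242.
Unit vector along 230° is (sin 230°, cos 230°) = (-0.7660, -0.6428).
Slope in that direction = a·(-0.7660) + b·(-0.6428) = 1.10365.
Apparent dip = arctan|1.10365| = 47.82° (true dip is 55.9°, so apparent ≤ true as expected).

47.82°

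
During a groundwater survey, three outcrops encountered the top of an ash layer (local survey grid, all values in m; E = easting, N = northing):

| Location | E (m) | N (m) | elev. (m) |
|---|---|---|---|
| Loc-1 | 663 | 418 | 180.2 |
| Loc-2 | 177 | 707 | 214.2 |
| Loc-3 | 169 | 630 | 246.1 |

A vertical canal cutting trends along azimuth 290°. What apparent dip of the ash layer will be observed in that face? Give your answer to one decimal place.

8.5°

Let the plane be z = a·E + b·N + c.
Loc-2−Loc-1: −486a + 289b = 34;  Loc-3−Loc-1: −494a + 212b = 65.9.
Solving gives a = −0.29791, b = −0.38333.
Unit vector along 290° is (sin 290°, cos 290°) = (-0.9397, 0.3420).
Slope in that direction = a·(-0.9397) + b·(0.3420) = 0.14883.
Apparent dip = arctan|0.14883| = 8.5° (true dip is 25.9°, so apparent ≤ true as expected).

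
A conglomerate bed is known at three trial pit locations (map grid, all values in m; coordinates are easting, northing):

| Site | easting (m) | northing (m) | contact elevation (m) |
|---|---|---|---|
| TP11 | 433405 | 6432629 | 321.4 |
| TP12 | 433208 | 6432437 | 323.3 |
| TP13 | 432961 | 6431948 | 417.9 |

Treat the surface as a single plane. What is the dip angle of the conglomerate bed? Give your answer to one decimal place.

Two edge vectors: TP11→TP12 = (-197, -192, 1.9), TP11→TP13 = (-444, -681, 96.5).
Normal n = (TP11→TP12) × (TP11→TP13) = (-17234.1, 18166.9, 48909).
So ∂z/∂easting = −n_x/n_z = 0.35237 and ∂z/∂northing = −n_y/n_z = −0.37144.
Gradient magnitude |∇z| = √(a² + b²) = √(0.12417 + 0.13797) = 0.51199.
True dip = arctan(0.51199) = 27.1°, dipping toward NW (azimuth ≈ 317°).

27.1°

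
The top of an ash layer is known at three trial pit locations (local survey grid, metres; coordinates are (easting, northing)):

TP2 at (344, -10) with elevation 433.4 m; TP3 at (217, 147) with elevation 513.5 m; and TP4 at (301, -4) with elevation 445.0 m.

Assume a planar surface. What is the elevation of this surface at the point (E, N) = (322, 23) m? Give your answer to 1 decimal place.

449.2 m

Let the plane be z = a·E + b·N + c.
TP3−TP2: −127a + 157b = 80.1;  TP4−TP2: −43a + 6b = 11.6.
Solving gives a = −0.22384, b = 0.32912.
Then c = 433.4 − a·344 − b·-10 = 513.69.
At (322, 23): z = −72.1 + 7.6 + 513.69 = 449.2 m.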